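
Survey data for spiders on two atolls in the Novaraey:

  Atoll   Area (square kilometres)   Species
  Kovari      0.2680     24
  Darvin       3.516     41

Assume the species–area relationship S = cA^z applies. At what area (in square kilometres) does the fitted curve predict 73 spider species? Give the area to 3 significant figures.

z = ln(41/24) / ln(3.516/0.268) = 0.5355 / 2.5741 = 0.2080
c = 24 / 0.268^0.2080 = 24 / 0.7604 = 31.56
A = (73/31.56)^(1/0.2080) ⇒ ln A = ln(2.313)/0.2080 = 4.0303
A = e^4.0303 ≈ 56.28 square kilometres

56.3 square kilometres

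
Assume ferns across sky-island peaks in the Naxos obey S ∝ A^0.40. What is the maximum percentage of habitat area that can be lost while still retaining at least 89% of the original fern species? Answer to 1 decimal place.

Need (A_new/A_old)^0.4 = 0.89, so A_new/A_old = 0.89^(1/0.4) = 0.89^2.5
ln(A_new/A_old) = ln 0.89 / 0.4 = -0.1165 / 0.4 = -0.2913
A_new/A_old = e^-0.2913 ≈ 0.7473
Fraction that can be lost = 1 − 0.7473 = 0.2527

25.3%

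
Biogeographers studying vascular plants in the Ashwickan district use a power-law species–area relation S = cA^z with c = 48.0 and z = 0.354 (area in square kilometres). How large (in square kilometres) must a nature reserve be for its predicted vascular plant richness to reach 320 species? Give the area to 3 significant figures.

213 square kilometres

320 = 48 × A^0.354  ⇒  A^0.354 = 320/48 = 6.667
ln A = ln(6.667) / 0.354 = 1.8971 / 0.354 = 5.3591
A = e^5.3591 ≈ 212.5 square kilometres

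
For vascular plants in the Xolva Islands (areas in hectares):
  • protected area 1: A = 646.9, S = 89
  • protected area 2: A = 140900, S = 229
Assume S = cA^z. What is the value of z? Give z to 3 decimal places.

Taking logs: ln S = ln c + z ln A, so z = (ln S₂ − ln S₁)/(ln A₂ − ln A₁).
z = ln(229/89) / ln(140900/646.9) = ln(2.573) / ln(217.8) = 0.9451 / 5.3836 = 0.1755

0.176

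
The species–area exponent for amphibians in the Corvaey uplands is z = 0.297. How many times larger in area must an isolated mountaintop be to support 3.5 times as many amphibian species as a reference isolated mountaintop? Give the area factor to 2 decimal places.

67.90

(A₂/A₁)^0.297 = 3.5, so A₂/A₁ = 3.5^(1/0.297) = 3.5^3.367
ln(A₂/A₁) = ln 3.5 / 0.297 = 1.2528 / 0.297 = 4.2181
A₂/A₁ = e^4.2181 ≈ 67.9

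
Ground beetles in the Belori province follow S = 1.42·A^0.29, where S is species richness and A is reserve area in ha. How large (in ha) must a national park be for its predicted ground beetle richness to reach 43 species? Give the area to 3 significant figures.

43 = 1.42 × A^0.29  ⇒  A^0.29 = 43/1.42 = 30.28
ln A = ln(30.28) / 0.29 = 3.4105 / 0.29 = 11.7605
A = e^11.7605 ≈ 128091 ha

128000 ha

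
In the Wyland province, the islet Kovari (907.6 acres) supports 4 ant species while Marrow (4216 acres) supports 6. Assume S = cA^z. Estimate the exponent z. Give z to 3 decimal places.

Taking logs: ln S = ln c + z ln A, so z = (ln S₂ − ln S₁)/(ln A₂ − ln A₁).
z = ln(6/4) / ln(4216/907.6) = ln(1.5) / ln(4.645) = 0.4055 / 1.5358 = 0.2640

0.264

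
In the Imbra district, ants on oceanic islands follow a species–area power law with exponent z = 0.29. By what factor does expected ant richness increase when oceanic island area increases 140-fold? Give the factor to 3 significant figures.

4.19

S₂/S₁ = (A₂/A₁)^z = 140^0.29
ln(S₂/S₁) = 0.29 × ln 140 = 0.29 × 4.9416 = 1.4331
S₂/S₁ = e^1.4331 ≈ 4.192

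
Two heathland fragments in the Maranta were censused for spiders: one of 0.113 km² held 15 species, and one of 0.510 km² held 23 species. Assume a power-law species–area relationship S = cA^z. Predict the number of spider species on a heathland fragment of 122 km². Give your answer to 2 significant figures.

110

z = ln(23/15) / ln(0.51/0.113) = 0.4274 / 1.5070 = 0.2836
c = 15 / 0.113^0.2836 = 15 / 0.5388 = 27.84
S₃ = 27.84 × 122^0.2836 = 27.84 × 3.906 ≈ 108.8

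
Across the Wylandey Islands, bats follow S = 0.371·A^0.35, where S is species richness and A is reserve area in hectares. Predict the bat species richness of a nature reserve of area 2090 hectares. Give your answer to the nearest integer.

5 species

S = 0.371 × 2090^0.35
ln S = ln 0.371 + 0.35 × ln 2090 = -0.9916 + 0.35 × 7.6449 = 1.6842
S = e^1.6842 ≈ 5.388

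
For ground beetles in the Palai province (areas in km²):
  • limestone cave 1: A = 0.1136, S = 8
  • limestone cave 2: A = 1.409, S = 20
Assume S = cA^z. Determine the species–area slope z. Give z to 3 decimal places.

0.364

Taking logs: ln S = ln c + z ln A, so z = (ln S₂ − ln S₁)/(ln A₂ − ln A₁).
z = ln(20/8) / ln(1.409/0.1136) = ln(2.5) / ln(12.4) = 0.9163 / 2.5180 = 0.3639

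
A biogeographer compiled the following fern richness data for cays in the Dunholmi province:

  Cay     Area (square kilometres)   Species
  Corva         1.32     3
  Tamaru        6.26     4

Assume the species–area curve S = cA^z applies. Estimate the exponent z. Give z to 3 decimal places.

0.185

Taking logs: ln S = ln c + z ln A, so z = (ln S₂ − ln S₁)/(ln A₂ − ln A₁).
z = ln(4/3) / ln(6.26/1.32) = ln(1.333) / ln(4.742) = 0.2877 / 1.5565 = 0.1848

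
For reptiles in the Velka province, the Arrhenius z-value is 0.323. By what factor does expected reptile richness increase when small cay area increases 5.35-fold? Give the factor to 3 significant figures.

S₂/S₁ = (A₂/A₁)^z = 5.35^0.323
ln(S₂/S₁) = 0.323 × ln 5.35 = 0.323 × 1.6771 = 0.5417
S₂/S₁ = e^0.5417 ≈ 1.719

1.72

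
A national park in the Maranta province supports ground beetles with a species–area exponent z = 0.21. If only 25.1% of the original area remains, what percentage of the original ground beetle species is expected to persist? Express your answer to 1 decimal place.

74.8%

S_new/S_old = (A_new/A_old)^z = 0.251^0.21
= exp(0.21 × ln 0.251) = exp(0.21 × -1.3823) = exp(-0.2903) ≈ 0.7481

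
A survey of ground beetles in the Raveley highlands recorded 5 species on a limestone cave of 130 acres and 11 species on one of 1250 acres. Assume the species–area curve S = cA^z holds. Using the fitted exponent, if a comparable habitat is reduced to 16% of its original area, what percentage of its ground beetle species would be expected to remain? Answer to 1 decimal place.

z = ln(11/5) / ln(1250/130) = 0.7885 / 2.2634 = 0.3484
S_new/S_old = (A_new/A_old)^z = 0.16^0.3484 = exp(0.3484 × -1.8326) = 0.5281

52.8%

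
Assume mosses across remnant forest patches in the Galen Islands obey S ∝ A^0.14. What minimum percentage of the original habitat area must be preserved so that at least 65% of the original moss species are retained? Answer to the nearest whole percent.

Need (A_new/A_old)^0.14 = 0.65, so A_new/A_old = 0.65^(1/0.14) = 0.65^7.143
ln(A_new/A_old) = ln 0.65 / 0.14 = -0.4308 / 0.14 = -3.0770
A_new/A_old = e^-3.0770 ≈ 0.0461

5%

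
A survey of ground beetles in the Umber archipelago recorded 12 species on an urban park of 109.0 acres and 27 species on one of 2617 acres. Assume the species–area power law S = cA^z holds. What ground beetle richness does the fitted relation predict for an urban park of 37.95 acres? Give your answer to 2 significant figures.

9.2

z = ln(27/12) / ln(2617/109) = 0.8109 / 3.1784 = 0.2551
c = 12 / 109^0.2551 = 12 / 3.31 = 3.625
S₃ = 3.625 × 37.95^0.2551 = 3.625 × 2.529 ≈ 9.168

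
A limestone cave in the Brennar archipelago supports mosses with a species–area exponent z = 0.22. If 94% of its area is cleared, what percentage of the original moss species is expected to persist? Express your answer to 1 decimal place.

53.9%

S_new/S_old = (A_new/A_old)^z = 0.06^0.22
= exp(0.22 × ln 0.06) = exp(0.22 × -2.8134) = exp(-0.6190) ≈ 0.5385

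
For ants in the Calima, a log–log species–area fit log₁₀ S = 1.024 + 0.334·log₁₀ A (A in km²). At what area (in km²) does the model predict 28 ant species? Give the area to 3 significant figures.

18.5 km²

28 = 10.57 × A^0.334  ⇒  A^0.334 = 28/10.57 = 2.649
ln A = ln(2.649) / 0.334 = 0.9744 / 0.334 = 2.9172
A = e^2.9172 ≈ 18.49 km²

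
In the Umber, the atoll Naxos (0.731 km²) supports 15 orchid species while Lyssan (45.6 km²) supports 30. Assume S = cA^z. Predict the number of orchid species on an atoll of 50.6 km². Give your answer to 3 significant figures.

z = ln(30/15) / ln(45.6/0.731) = 0.6931 / 4.1332 = 0.1677
c = 15 / 0.731^0.1677 = 15 / 0.9488 = 15.81
S₃ = 15.81 × 50.6^0.1677 = 15.81 × 1.931 ≈ 30.53

30.5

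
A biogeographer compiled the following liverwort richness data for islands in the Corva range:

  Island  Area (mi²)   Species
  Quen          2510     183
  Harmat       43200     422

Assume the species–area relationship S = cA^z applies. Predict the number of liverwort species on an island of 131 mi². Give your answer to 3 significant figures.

z = ln(422/183) / ln(43200/2510) = 0.8355 / 2.8456 = 0.2936
c = 183 / 2510^0.2936 = 183 / 9.959 = 18.38
S₃ = 18.38 × 131^0.2936 = 18.38 × 4.185 ≈ 76.9

76.9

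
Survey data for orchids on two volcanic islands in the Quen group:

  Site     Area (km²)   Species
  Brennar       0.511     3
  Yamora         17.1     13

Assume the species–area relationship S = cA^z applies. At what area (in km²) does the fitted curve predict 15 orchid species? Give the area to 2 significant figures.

z = ln(13/3) / ln(17.1/0.511) = 1.4663 / 3.5105 = 0.4177
c = 3 / 0.511^0.4177 = 3 / 0.7555 = 3.971
A = (15/3.971)^(1/0.4177) ⇒ ln A = ln(3.777)/0.4177 = 3.1817
A = e^3.1817 ≈ 24.09 km²

24 km²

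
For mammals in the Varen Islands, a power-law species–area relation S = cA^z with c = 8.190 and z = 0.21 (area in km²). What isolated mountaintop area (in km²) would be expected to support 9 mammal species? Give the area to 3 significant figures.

1.57 km²

9 = 8.19 × A^0.21  ⇒  A^0.21 = 9/8.19 = 1.099
ln A = ln(1.099) / 0.21 = 0.0943 / 0.21 = 0.4491
A = e^0.4491 ≈ 1.567 km²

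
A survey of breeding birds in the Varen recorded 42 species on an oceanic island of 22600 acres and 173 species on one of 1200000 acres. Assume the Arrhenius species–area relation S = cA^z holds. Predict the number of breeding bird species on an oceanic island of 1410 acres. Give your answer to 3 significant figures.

15.6

z = ln(173/42) / ln(1200000/22600) = 1.4156 / 3.9721 = 0.3564
c = 42 / 22600^0.3564 = 42 / 35.63 = 1.179
S₃ = 1.179 × 1410^0.3564 = 1.179 × 13.25 ≈ 15.63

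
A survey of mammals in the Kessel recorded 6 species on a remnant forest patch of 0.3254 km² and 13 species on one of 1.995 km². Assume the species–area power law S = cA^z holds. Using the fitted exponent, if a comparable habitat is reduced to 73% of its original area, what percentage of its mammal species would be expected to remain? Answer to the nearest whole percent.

87%

z = ln(13/6) / ln(1.995/0.3254) = 0.7732 / 1.8133 = 0.4264
S_new/S_old = (A_new/A_old)^z = 0.73^0.4264 = exp(0.4264 × -0.3147) = 0.8744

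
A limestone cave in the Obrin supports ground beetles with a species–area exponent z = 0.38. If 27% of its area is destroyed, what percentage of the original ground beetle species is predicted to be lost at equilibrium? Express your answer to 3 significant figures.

11.3%

S_new/S_old = (A_new/A_old)^z = 0.73^0.38
= exp(0.38 × ln 0.73) = exp(0.38 × -0.3147) = exp(-0.1196) ≈ 0.8873
Fraction lost = 1 − 0.8873 = 0.1127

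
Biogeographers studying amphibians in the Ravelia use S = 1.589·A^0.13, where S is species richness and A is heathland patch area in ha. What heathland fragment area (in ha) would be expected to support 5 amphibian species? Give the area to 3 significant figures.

6750 ha

5 = 1.589 × A^0.13  ⇒  A^0.13 = 5/1.589 = 3.147
ln A = ln(3.147) / 0.13 = 1.1463 / 0.13 = 8.8179
A = e^8.8179 ≈ 6754 ha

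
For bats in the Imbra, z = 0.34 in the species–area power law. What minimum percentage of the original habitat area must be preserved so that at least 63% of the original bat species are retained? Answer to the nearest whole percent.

Need (A_new/A_old)^0.34 = 0.63, so A_new/A_old = 0.63^(1/0.34) = 0.63^2.941
ln(A_new/A_old) = ln 0.63 / 0.34 = -0.4620 / 0.34 = -1.3589
A_new/A_old = e^-1.3589 ≈ 0.2569

26%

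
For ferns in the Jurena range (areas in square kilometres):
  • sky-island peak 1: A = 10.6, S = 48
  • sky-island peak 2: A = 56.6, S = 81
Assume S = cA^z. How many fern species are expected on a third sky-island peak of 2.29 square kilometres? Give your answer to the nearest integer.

30

z = ln(81/48) / ln(56.6/10.6) = 0.5232 / 1.6752 = 0.3124
c = 48 / 10.6^0.3124 = 48 / 2.091 = 22.96
S₃ = 22.96 × 2.29^0.3124 = 22.96 × 1.295 ≈ 29.74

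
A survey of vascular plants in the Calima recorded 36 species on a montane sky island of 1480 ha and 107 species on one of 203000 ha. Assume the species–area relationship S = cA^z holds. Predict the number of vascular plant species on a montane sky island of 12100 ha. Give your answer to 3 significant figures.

57.3

z = ln(107/36) / ln(203000/1480) = 1.0893 / 4.9212 = 0.2214
c = 36 / 1480^0.2214 = 36 / 5.032 = 7.154
S₃ = 7.154 × 12100^0.2214 = 7.154 × 8.012 ≈ 57.32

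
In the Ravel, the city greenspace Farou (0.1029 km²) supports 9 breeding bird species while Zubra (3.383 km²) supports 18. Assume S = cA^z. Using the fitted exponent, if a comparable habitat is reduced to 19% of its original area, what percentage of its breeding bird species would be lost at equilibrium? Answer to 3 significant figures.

28.1%

z = ln(18/9) / ln(3.383/0.1029) = 0.6931 / 3.4928 = 0.1985
S_new/S_old = (A_new/A_old)^z = 0.19^0.1985 = exp(0.1985 × -1.6607) = 0.7192
Fraction lost = 1 − 0.7192 = 0.2808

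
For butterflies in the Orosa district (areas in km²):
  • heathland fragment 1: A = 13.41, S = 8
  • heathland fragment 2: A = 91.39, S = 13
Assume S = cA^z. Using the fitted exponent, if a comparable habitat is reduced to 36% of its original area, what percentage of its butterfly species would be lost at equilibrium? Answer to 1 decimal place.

z = ln(13/8) / ln(91.39/13.41) = 0.4855 / 1.9191 = 0.2530
S_new/S_old = (A_new/A_old)^z = 0.36^0.2530 = exp(0.2530 × -1.0217) = 0.7722
Fraction lost = 1 − 0.7722 = 0.2278

22.8%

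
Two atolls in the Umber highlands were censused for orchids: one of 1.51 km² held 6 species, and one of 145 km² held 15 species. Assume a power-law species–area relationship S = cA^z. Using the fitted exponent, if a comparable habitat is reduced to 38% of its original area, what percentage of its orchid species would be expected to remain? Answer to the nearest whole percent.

z = ln(15/6) / ln(145/1.51) = 0.9163 / 4.5646 = 0.2007
S_new/S_old = (A_new/A_old)^z = 0.38^0.2007 = exp(0.2007 × -0.9676) = 0.8235

82%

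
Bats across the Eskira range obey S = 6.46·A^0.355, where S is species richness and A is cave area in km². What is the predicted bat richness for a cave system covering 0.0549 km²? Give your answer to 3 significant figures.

2.31

S = 6.46 × 0.0549^0.355
ln S = ln 6.46 + 0.355 × ln 0.0549 = 1.8656 + 0.355 × -2.9022 = 0.8353
S = e^0.8353 ≈ 2.306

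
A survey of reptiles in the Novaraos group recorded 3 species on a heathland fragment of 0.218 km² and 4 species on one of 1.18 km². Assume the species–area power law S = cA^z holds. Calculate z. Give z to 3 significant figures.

0.170

Taking logs: ln S = ln c + z ln A, so z = (ln S₂ − ln S₁)/(ln A₂ − ln A₁).
z = ln(4/3) / ln(1.18/0.218) = ln(1.333) / ln(5.413) = 0.2877 / 1.6888 = 0.1703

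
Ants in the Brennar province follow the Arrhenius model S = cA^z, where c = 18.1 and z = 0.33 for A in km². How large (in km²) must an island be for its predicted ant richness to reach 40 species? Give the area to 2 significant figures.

11 km²

40 = 18.1 × A^0.33  ⇒  A^0.33 = 40/18.1 = 2.21
ln A = ln(2.21) / 0.33 = 0.7930 / 0.33 = 2.4029
A = e^2.4029 ≈ 11.06 km²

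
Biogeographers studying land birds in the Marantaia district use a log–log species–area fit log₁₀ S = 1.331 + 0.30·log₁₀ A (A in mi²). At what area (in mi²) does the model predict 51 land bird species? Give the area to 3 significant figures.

18.0 mi²

51 = 21.43 × A^0.3  ⇒  A^0.3 = 51/21.43 = 2.38
ln A = ln(2.38) / 0.3 = 0.8671 / 0.3 = 2.8903
A = e^2.8903 ≈ 18 mi²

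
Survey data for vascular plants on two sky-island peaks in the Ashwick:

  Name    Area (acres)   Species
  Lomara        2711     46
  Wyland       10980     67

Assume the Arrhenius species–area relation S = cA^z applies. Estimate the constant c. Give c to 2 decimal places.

z = ln(S₂/S₁) / ln(A₂/A₁) = ln(67/46) / ln(10980/2711) = 0.3761 / 1.3988 = 0.2688
c = S₁ / A₁^z = 46 / 2711^0.2688 = 46 / 8.375 = 5.493

5.49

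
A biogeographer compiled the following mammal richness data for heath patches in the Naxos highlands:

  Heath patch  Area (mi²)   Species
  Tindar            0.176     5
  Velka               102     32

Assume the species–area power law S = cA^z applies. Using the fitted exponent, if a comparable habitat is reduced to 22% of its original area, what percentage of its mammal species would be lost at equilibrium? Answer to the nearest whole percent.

36%

z = ln(32/5) / ln(102/0.176) = 1.8563 / 6.3622 = 0.2918
S_new/S_old = (A_new/A_old)^z = 0.22^0.2918 = exp(0.2918 × -1.5141) = 0.6429
Fraction lost = 1 − 0.6429 = 0.3571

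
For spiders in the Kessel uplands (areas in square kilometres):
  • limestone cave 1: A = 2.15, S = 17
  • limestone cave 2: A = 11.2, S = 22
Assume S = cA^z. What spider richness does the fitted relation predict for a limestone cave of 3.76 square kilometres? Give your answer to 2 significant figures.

19

z = ln(22/17) / ln(11.2/2.15) = 0.2578 / 1.6504 = 0.1562
c = 17 / 2.15^0.1562 = 17 / 1.127 = 15.08
S₃ = 15.08 × 3.76^0.1562 = 15.08 × 1.23 ≈ 18.55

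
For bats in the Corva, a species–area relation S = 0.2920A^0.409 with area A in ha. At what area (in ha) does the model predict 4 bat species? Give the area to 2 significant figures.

600 ha

4 = 0.292 × A^0.409  ⇒  A^0.409 = 4/0.292 = 13.7
ln A = ln(13.7) / 0.409 = 2.6173 / 0.409 = 6.3993
A = e^6.3993 ≈ 601.4 ha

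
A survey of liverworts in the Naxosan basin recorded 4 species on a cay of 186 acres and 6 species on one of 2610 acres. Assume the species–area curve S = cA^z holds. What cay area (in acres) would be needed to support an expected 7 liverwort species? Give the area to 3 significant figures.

z = ln(6/4) / ln(2610/186) = 0.4055 / 2.6414 = 0.1535
c = 4 / 186^0.1535 = 4 / 2.23 = 1.793
A = (7/1.793)^(1/0.1535) ⇒ ln A = ln(3.903)/0.1535 = 8.8713
A = e^8.8713 ≈ 7125 acres

7120 acres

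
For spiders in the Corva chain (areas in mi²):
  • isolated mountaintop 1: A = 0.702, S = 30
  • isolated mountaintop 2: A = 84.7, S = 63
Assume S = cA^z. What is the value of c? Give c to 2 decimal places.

31.69

z = ln(S₂/S₁) / ln(A₂/A₁) = ln(63/30) / ln(84.7/0.702) = 0.7419 / 4.7929 = 0.1548
c = S₁ / A₁^z = 30 / 0.702^0.1548 = 30 / 0.9467 = 31.69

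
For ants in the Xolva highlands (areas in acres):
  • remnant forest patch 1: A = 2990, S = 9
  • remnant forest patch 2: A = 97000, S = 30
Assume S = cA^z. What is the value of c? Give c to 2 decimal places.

0.56

z = ln(S₂/S₁) / ln(A₂/A₁) = ln(30/9) / ln(97000/2990) = 1.2040 / 3.4794 = 0.3460
c = S₁ / A₁^z = 9 / 2990^0.3460 = 9 / 15.95 = 0.5644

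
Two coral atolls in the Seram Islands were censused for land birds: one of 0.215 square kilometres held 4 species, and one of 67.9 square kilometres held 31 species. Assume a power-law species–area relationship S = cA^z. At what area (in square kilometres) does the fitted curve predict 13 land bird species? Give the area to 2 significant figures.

z = ln(31/4) / ln(67.9/0.215) = 2.0477 / 5.7552 = 0.3558
c = 4 / 0.215^0.3558 = 4 / 0.5787 = 6.912
A = (13/6.912)^(1/0.3558) ⇒ ln A = ln(1.881)/0.3558 = 1.7756
A = e^1.7756 ≈ 5.904 square kilometres

5.9 square kilometres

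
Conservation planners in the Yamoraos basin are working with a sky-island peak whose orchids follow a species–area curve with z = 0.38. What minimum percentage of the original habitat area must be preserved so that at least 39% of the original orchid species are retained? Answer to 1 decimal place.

Need (A_new/A_old)^0.38 = 0.39, so A_new/A_old = 0.39^(1/0.38) = 0.39^2.632
ln(A_new/A_old) = ln 0.39 / 0.38 = -0.9416 / 0.38 = -2.4779
A_new/A_old = e^-2.4779 ≈ 0.08392

8.4%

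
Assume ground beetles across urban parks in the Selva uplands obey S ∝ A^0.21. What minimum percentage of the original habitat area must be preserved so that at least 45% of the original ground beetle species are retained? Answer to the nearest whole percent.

Need (A_new/A_old)^0.21 = 0.45, so A_new/A_old = 0.45^(1/0.21) = 0.45^4.762
ln(A_new/A_old) = ln 0.45 / 0.21 = -0.7985 / 0.21 = -3.8024
A_new/A_old = e^-3.8024 ≈ 0.02232

2%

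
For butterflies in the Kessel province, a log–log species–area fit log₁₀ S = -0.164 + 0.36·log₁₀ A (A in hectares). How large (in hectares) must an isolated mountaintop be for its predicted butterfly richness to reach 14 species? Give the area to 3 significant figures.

4360 hectares

14 = 0.6855 × A^0.36  ⇒  A^0.36 = 14/0.6855 = 20.42
ln A = ln(20.42) / 0.36 = 3.0167 / 0.36 = 8.3797
A = e^8.3797 ≈ 4358 hectares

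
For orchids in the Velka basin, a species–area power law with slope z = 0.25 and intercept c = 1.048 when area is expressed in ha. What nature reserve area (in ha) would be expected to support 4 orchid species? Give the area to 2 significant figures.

210 ha

4 = 1.048 × A^0.25  ⇒  A^0.25 = 4/1.048 = 3.817
ln A = ln(3.817) / 0.25 = 1.3394 / 0.25 = 5.3576
A = e^5.3576 ≈ 212.2 ha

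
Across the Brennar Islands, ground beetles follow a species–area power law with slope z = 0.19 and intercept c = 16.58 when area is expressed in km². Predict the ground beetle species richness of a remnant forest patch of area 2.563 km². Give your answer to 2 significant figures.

20

S = 16.58 × 2.563^0.19 = 16.58 × 1.196 ≈ 19.83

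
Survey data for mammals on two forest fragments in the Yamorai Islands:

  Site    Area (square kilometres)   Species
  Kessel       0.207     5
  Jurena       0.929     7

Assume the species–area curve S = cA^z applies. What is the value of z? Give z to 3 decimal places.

0.224

Taking logs: ln S = ln c + z ln A, so z = (ln S₂ − ln S₁)/(ln A₂ − ln A₁).
z = ln(7/5) / ln(0.929/0.207) = ln(1.4) / ln(4.488) = 0.3365 / 1.5014 = 0.2241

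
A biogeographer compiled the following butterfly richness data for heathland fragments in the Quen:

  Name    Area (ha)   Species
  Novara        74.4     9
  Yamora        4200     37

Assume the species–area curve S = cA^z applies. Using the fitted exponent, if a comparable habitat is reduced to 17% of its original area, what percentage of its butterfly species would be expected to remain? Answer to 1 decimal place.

53.7%

z = ln(37/9) / ln(4200/74.4) = 1.4137 / 4.0334 = 0.3505
S_new/S_old = (A_new/A_old)^z = 0.17^0.3505 = exp(0.3505 × -1.7720) = 0.5374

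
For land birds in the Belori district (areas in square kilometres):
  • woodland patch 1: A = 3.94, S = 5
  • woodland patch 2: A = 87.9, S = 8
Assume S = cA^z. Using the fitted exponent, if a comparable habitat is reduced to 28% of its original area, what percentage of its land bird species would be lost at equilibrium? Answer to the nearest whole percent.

z = ln(8/5) / ln(87.9/3.94) = 0.4700 / 3.1050 = 0.1514
S_new/S_old = (A_new/A_old)^z = 0.28^0.1514 = exp(0.1514 × -1.2730) = 0.8247
Fraction lost = 1 − 0.8247 = 0.1753

18%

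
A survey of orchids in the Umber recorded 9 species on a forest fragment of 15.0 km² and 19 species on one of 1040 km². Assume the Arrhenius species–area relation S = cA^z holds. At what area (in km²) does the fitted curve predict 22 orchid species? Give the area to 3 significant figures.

2390 km²

z = ln(19/9) / ln(1040/15) = 0.7472 / 4.2389 = 0.1763
c = 9 / 15^0.1763 = 9 / 1.612 = 5.584
A = (22/5.584)^(1/0.1763) ⇒ ln A = ln(3.94)/0.1763 = 7.7787
A = e^7.7787 ≈ 2389 km²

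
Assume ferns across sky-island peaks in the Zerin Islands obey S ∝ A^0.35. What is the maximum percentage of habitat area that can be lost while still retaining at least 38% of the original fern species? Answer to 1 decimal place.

Need (A_new/A_old)^0.35 = 0.38, so A_new/A_old = 0.38^(1/0.35) = 0.38^2.857
ln(A_new/A_old) = ln 0.38 / 0.35 = -0.9676 / 0.35 = -2.7645
A_new/A_old = e^-2.7645 ≈ 0.06301
Fraction that can be lost = 1 − 0.06301 = 0.937

93.7%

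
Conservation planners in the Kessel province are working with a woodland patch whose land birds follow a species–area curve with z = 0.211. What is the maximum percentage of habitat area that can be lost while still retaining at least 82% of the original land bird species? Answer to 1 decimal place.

61.0%

Need (A_new/A_old)^0.211 = 0.82, so A_new/A_old = 0.82^(1/0.211) = 0.82^4.739
ln(A_new/A_old) = ln 0.82 / 0.211 = -0.1985 / 0.211 = -0.9405
A_new/A_old = e^-0.9405 ≈ 0.3904
Fraction that can be lost = 1 − 0.3904 = 0.6096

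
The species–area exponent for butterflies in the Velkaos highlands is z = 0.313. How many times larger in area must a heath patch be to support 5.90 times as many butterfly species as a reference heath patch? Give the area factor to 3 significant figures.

290

(A₂/A₁)^0.313 = 5.9, so A₂/A₁ = 5.9^(1/0.313) = 5.9^3.195
ln(A₂/A₁) = ln 5.9 / 0.313 = 1.7750 / 0.313 = 5.6708
A₂/A₁ = e^5.6708 ≈ 290.3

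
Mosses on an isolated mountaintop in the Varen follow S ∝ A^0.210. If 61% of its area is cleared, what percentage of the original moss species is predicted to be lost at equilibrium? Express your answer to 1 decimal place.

17.9%

S_new/S_old = (A_new/A_old)^z = 0.39^0.21
= exp(0.21 × ln 0.39) = exp(0.21 × -0.9416) = exp(-0.1977) ≈ 0.8206
Fraction lost = 1 − 0.8206 = 0.1794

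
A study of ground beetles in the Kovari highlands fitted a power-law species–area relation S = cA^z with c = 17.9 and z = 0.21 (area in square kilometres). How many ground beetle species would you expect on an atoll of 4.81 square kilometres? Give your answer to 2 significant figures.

S = 17.9 × 4.81^0.21
ln S = ln 17.9 + 0.21 × ln 4.81 = 2.8848 + 0.21 × 1.5707 = 3.2146
S = e^3.2146 ≈ 24.89

25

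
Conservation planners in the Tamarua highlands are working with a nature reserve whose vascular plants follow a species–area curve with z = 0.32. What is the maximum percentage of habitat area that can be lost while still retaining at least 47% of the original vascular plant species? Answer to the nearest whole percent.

91%

Need (A_new/A_old)^0.32 = 0.47, so A_new/A_old = 0.47^(1/0.32) = 0.47^3.125
ln(A_new/A_old) = ln 0.47 / 0.32 = -0.7550 / 0.32 = -2.3594
A_new/A_old = e^-2.3594 ≈ 0.09447
Fraction that can be lost = 1 − 0.09447 = 0.9055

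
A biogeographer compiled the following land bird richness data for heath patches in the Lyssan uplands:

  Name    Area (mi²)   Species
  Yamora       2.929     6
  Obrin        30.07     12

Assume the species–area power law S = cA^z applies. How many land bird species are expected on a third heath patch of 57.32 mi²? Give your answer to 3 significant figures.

z = ln(12/6) / ln(30.07/2.929) = 0.6931 / 2.3289 = 0.2976
c = 6 / 2.929^0.2976 = 6 / 1.377 = 4.358
S₃ = 4.358 × 57.32^0.2976 = 4.358 × 3.337 ≈ 14.54

14.5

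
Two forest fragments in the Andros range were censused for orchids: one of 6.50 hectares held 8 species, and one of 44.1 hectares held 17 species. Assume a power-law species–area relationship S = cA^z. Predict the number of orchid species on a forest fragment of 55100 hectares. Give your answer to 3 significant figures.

282

z = ln(17/8) / ln(44.1/6.5) = 0.7538 / 1.9147 = 0.3937
c = 8 / 6.5^0.3937 = 8 / 2.089 = 3.829
S₃ = 3.829 × 55100^0.3937 = 3.829 × 73.54 ≈ 281.6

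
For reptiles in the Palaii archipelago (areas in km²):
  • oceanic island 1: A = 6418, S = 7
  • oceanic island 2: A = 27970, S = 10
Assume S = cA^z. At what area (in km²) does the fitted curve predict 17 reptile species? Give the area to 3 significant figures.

250000 km²

z = ln(10/7) / ln(27970/6418) = 0.3567 / 1.4720 = 0.2423
c = 7 / 6418^0.2423 = 7 / 8.366 = 0.8367
A = (17/0.8367)^(1/0.2423) ⇒ ln A = ln(20.32)/0.2423 = 12.4288
A = e^12.4288 ≈ 249904 km²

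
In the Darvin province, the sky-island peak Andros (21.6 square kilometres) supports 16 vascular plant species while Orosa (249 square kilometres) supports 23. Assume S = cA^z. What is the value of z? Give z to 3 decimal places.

0.148

Taking logs: ln S = ln c + z ln A, so z = (ln S₂ − ln S₁)/(ln A₂ − ln A₁).
z = ln(23/16) / ln(249/21.6) = ln(1.438) / ln(11.53) = 0.3629 / 2.4448 = 0.1484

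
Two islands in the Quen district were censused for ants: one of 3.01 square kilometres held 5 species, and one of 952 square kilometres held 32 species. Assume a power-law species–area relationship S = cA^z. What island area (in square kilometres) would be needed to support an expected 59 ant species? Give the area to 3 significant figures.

6350 square kilometres

z = ln(32/5) / ln(952/3.01) = 1.8563 / 5.7566 = 0.3225
c = 5 / 3.01^0.3225 = 5 / 1.427 = 3.505
A = (59/3.505)^(1/0.3225) ⇒ ln A = ln(16.83)/0.3225 = 8.7558
A = e^8.7558 ≈ 6348 square kilometres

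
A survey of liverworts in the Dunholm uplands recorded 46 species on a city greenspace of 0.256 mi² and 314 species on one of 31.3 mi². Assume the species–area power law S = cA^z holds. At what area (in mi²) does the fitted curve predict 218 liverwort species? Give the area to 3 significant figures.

12.6 mi²

z = ln(314/46) / ln(31.3/0.256) = 1.9208 / 4.8062 = 0.3996
c = 46 / 0.256^0.3996 = 46 / 0.5801 = 79.3
A = (218/79.3)^(1/0.3996) ⇒ ln A = ln(2.749)/0.3996 = 2.5306
A = e^2.5306 ≈ 12.56 mi²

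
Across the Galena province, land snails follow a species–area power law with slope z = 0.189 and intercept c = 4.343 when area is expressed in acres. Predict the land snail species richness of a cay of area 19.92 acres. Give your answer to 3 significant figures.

7.64

S = 4.343 × 19.92^0.189
ln S = ln 4.343 + 0.189 × ln 19.92 = 1.4686 + 0.189 × 2.9917 = 2.0340
S = e^2.0340 ≈ 7.645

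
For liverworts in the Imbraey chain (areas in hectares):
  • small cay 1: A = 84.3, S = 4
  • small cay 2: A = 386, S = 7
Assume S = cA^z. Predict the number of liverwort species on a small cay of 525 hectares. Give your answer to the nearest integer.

8

z = ln(7/4) / ln(386/84.3) = 0.5596 / 1.5215 = 0.3678
c = 4 / 84.3^0.3678 = 4 / 5.109 = 0.7829
S₃ = 0.7829 × 525^0.3678 = 0.7829 × 10.01 ≈ 7.838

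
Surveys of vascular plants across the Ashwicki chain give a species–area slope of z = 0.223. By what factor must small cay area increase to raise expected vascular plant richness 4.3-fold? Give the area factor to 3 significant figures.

693

(A₂/A₁)^0.223 = 4.3, so A₂/A₁ = 4.3^(1/0.223) = 4.3^4.484
ln(A₂/A₁) = ln 4.3 / 0.223 = 1.4586 / 0.223 = 6.5409
A₂/A₁ = e^6.5409 ≈ 692.9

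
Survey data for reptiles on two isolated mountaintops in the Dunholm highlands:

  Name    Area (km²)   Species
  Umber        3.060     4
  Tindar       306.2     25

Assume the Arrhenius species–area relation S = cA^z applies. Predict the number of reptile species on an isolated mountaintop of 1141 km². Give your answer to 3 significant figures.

z = ln(25/4) / ln(306.2/3.06) = 1.8326 / 4.6058 = 0.3979
c = 4 / 3.06^0.3979 = 4 / 1.56 = 2.563
S₃ = 2.563 × 1141^0.3979 = 2.563 × 16.46 ≈ 42.19

42.2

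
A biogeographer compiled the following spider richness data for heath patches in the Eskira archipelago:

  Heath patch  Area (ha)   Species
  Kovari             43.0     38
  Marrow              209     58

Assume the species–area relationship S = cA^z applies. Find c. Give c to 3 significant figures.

z = ln(S₂/S₁) / ln(A₂/A₁) = ln(58/38) / ln(209/43) = 0.4229 / 1.5811 = 0.2674
c = S₁ / A₁^z = 38 / 43^0.2674 = 38 / 2.734 = 13.9

13.9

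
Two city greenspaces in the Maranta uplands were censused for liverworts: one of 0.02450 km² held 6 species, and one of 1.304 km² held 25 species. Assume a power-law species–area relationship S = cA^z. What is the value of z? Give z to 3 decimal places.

Taking logs: ln S = ln c + z ln A, so z = (ln S₂ − ln S₁)/(ln A₂ − ln A₁).
z = ln(25/6) / ln(1.304/0.0245) = ln(4.167) / ln(53.22) = 1.4271 / 3.9745 = 0.3591

0.359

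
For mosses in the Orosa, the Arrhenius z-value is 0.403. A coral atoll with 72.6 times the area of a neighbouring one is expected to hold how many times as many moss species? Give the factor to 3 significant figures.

S₂/S₁ = (A₂/A₁)^z = 72.6^0.403
ln(S₂/S₁) = 0.403 × ln 72.6 = 0.403 × 4.2850 = 1.7268
S₂/S₁ = e^1.7268 ≈ 5.623

5.62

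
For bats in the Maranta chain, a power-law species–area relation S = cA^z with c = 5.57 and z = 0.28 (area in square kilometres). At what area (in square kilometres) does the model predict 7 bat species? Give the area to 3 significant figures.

2.26 square kilometres

7 = 5.57 × A^0.28  ⇒  A^0.28 = 7/5.57 = 1.257
ln A = ln(1.257) / 0.28 = 0.2285 / 0.28 = 0.8161
A = e^0.8161 ≈ 2.262 square kilometres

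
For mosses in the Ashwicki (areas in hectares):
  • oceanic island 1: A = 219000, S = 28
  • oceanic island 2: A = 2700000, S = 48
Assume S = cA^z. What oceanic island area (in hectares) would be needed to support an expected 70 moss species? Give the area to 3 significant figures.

15700000 hectares

z = ln(48/28) / ln(2700000/219000) = 0.5390 / 2.5119 = 0.2146
c = 28 / 219000^0.2146 = 28 / 13.99 = 2.001
A = (70/2.001)^(1/0.2146) ⇒ ln A = ln(34.98)/0.2146 = 16.5671
A = e^16.5671 ≈ 15667540 hectares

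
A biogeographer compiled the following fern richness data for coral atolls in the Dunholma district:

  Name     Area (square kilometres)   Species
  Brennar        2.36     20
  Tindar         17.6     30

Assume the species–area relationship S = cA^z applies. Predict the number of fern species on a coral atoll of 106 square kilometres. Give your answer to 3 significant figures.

z = ln(30/20) / ln(17.6/2.36) = 0.4055 / 2.0092 = 0.2018
c = 20 / 2.36^0.2018 = 20 / 1.189 = 16.82
S₃ = 16.82 × 106^0.2018 = 16.82 × 2.563 ≈ 43.1

43.1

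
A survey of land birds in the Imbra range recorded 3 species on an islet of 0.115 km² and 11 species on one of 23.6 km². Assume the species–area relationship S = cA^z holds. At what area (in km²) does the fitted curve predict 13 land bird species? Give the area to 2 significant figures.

z = ln(11/3) / ln(23.6/0.115) = 1.2993 / 5.3241 = 0.2440
c = 3 / 0.115^0.2440 = 3 / 0.5899 = 5.086
A = (13/5.086)^(1/0.2440) ⇒ ln A = ln(2.556)/0.2440 = 3.8458
A = e^3.8458 ≈ 46.8 km²

47 km²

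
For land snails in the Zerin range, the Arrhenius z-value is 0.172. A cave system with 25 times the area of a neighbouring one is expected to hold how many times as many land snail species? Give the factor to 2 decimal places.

S₂/S₁ = (A₂/A₁)^z = 25^0.172
ln(S₂/S₁) = 0.172 × ln 25 = 0.172 × 3.2189 = 0.5536
S₂/S₁ = e^0.5536 ≈ 1.74

1.74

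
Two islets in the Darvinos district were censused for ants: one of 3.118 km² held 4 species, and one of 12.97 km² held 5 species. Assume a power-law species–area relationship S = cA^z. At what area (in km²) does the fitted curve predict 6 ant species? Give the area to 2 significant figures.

z = ln(5/4) / ln(12.97/3.118) = 0.2231 / 1.4254 = 0.1565
c = 4 / 3.118^0.1565 = 4 / 1.195 = 3.348
A = (6/3.348)^(1/0.1565) ⇒ ln A = ln(1.792)/0.1565 = 3.7273
A = e^3.7273 ≈ 41.57 km²

42 km²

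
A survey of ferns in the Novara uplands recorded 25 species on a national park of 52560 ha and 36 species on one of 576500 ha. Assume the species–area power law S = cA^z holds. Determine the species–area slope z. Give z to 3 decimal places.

Taking logs: ln S = ln c + z ln A, so z = (ln S₂ − ln S₁)/(ln A₂ − ln A₁).
z = ln(36/25) / ln(576500/52560) = ln(1.44) / ln(10.97) = 0.3646 / 2.3950 = 0.1523

0.152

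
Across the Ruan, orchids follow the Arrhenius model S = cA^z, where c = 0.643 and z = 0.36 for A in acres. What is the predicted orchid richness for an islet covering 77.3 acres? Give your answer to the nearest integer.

S = 0.643 × 77.3^0.36 = 0.643 × 4.783 ≈ 3.076

3 species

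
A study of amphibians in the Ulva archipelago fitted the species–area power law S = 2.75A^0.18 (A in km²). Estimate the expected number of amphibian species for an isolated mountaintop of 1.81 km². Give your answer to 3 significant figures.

3.06

S = 2.75 × 1.81^0.18
ln S = ln 2.75 + 0.18 × ln 1.81 = 1.0116 + 0.18 × 0.5933 = 1.1184
S = e^1.1184 ≈ 3.06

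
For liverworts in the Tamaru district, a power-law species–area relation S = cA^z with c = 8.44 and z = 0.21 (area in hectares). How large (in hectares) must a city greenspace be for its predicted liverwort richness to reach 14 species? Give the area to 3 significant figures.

14 = 8.44 × A^0.21  ⇒  A^0.21 = 14/8.44 = 1.659
ln A = ln(1.659) / 0.21 = 0.5061 / 0.21 = 2.4099
A = e^2.4099 ≈ 11.13 hectares

11.1 hectares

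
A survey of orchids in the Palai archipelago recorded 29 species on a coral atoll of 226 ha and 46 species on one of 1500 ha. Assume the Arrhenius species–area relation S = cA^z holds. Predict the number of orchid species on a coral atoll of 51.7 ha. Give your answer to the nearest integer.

z = ln(46/29) / ln(1500/226) = 0.4613 / 1.8927 = 0.2438
c = 29 / 226^0.2438 = 29 / 3.748 = 7.737
S₃ = 7.737 × 51.7^0.2438 = 7.737 × 2.616 ≈ 20.24

20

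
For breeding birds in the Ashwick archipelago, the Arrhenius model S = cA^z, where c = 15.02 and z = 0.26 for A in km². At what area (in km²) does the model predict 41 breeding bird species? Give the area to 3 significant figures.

41 = 15.02 × A^0.26  ⇒  A^0.26 = 41/15.02 = 2.73
ln A = ln(2.73) / 0.26 = 1.0042 / 0.26 = 3.8623
A = e^3.8623 ≈ 47.57 km²

47.6 km²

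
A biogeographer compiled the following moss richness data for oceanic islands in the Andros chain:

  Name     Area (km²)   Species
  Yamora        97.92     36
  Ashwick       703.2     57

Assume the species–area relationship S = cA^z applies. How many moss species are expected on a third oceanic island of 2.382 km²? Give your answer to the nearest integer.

15

z = ln(57/36) / ln(703.2/97.92) = 0.4595 / 1.9715 = 0.2331
c = 36 / 97.92^0.2331 = 36 / 2.911 = 12.37
S₃ = 12.37 × 2.382^0.2331 = 12.37 × 1.224 ≈ 15.14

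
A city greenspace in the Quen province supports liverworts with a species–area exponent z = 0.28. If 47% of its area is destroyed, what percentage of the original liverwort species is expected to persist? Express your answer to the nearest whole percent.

S_new/S_old = (A_new/A_old)^z = 0.53^0.28
= exp(0.28 × ln 0.53) = exp(0.28 × -0.6349) = exp(-0.1778) ≈ 0.8371

84%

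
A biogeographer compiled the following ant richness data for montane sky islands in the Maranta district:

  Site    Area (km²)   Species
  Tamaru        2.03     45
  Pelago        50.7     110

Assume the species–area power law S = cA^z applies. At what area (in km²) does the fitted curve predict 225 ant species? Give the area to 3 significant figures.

z = ln(110/45) / ln(50.7/2.03) = 0.8938 / 3.2179 = 0.2778
c = 45 / 2.03^0.2778 = 45 / 1.217 = 36.97
A = (225/36.97)^(1/0.2778) ⇒ ln A = ln(6.087)/0.2778 = 6.5023
A = e^6.5023 ≈ 666.7 km²

667 km²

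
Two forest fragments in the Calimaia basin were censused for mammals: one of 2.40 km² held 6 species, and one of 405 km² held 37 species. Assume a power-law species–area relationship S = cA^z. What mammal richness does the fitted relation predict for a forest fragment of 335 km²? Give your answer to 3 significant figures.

z = ln(37/6) / ln(405/2.4) = 1.8192 / 5.1284 = 0.3547
c = 6 / 2.4^0.3547 = 6 / 1.364 = 4.398
S₃ = 4.398 × 335^0.3547 = 4.398 × 7.865 ≈ 34.59

34.6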